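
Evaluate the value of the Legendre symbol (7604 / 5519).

(7604 / 5519)
  = (2085 / 5519)    [7604 ≡ 2085 mod 5519]
  = (5519 / 2085)    [QR: 2085 ≡ 1 mod 4, sign kept]
  = (1349 / 2085)    [5519 ≡ 1349 mod 2085]
  = (2085 / 1349)    [QR: 1349 ≡ 1 mod 4, sign kept]
  = (736 / 1349)    [2085 ≡ 736 mod 1349]
  = -(23 / 1349)    [1349 ≡ 5 mod 8 ⇒ (2 / 1349)^5 = -1]
  = -(1349 / 23)    [QR: 1349 ≡ 1 mod 4, sign kept]
  = -(15 / 23)    [1349 ≡ 15 mod 23]
  = (23 / 15)    [QR: both ≡ 3 mod 4, sign flips]
  = (8 / 15)    [23 ≡ 8 mod 15]
  = (1 / 15)    [15 ≡ 7 mod 8 ⇒ (2 / 15)^3 = +1]
  = 1    [(1 / 15) = 1]

1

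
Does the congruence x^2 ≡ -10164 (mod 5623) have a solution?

(-10164/5623)
  = (1082/5623)    [-10164 ≡ 1082 mod 5623]
  = (541/5623)    [5623 ≡ 7 mod 8 ⇒ (2/5623) = +1]
  = (5623/541)    [QR: 541 ≡ 1 mod 4, sign kept]
  = (213/541)    [5623 ≡ 213 mod 541]
  = (541/213)    [QR: 213 ≡ 1 mod 4, sign kept]
  = (115/213)    [541 ≡ 115 mod 213]
  = (213/115)    [QR: 213 ≡ 1 mod 4, sign kept]
  = (98/115)    [213 ≡ 98 mod 115]
  = -(49/115)    [115 ≡ 3 mod 8 ⇒ (2/115) = -1]
  = -(115/49)    [QR: 49 ≡ 1 mod 4, sign kept]
  = -(17/49)    [115 ≡ 17 mod 49]
  = -(49/17)    [QR: 17 ≡ 1 mod 4, sign kept]
  = -(15/17)    [49 ≡ 15 mod 17]
  = -(17/15)    [QR: 17 ≡ 1 mod 4, sign kept]
  = -(2/15)    [17 ≡ 2 mod 15]
  = -(1/15)    [15 ≡ 7 mod 8 ⇒ (2/15) = +1]
  = -1    [(1/15) = 1]
The Legendre symbol is -1, so x^2 ≡ -10164 (mod 5623) has no solution.

no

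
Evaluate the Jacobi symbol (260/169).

0

(260/169)
  = (91/169)    [260 ≡ 91 mod 169]
  = (169/91)    [QR: 169 ≡ 1 mod 4, sign kept]
  = (78/91)    [169 ≡ 78 mod 91]
  = -(39/91)    [91 ≡ 3 mod 8 ⇒ (2/91) = -1]
  = (91/39)    [QR: both ≡ 3 mod 4, sign flips]
  = (13/39)    [91 ≡ 13 mod 39]
  = (39/13)    [QR: 13 ≡ 1 mod 4, sign kept]
  = (0/13)    [39 ≡ 0 mod 13]
  = 0    [numerator 0, gcd > 1]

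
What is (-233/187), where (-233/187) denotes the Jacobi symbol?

-1

Reduce the numerator: -233 ≡ 141 (mod 187), so (-233/187) = (141/187).
141 ≡ 1 (mod 4), so quadratic reciprocity gives (141/187) = (187/141). Reduce: 187 ≡ 46 (mod 141). Now have (46/141).
Factor out 2: 46 = 2·23. Since 141 ≡ 5 (mod 8), (2/141) = -1. Now have -(23/141).
141 ≡ 1 (mod 4), so quadratic reciprocity gives (23/141) = (141/23). Reduce: 141 ≡ 3 (mod 23). Now have -(3/23).
Both 3 ≡ 3 and 23 ≡ 3 (mod 4), so reciprocity gives (3/23) = -(23/3). Reduce: 23 ≡ 2 (mod 3). Now have (2/3).
Factor out 2: 2 = 2. Since 3 ≡ 3 (mod 8), (2/3) = -1. Now have -(1/3).
(1/3) = 1. Collecting the sign factors: -1.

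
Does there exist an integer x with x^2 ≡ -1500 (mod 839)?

no

(-1500/839)
  = -(1500/839)    [839 ≡ 3 mod 4 ⇒ (-1/839) = -1]
  = -(661/839)    [1500 ≡ 661 mod 839]
  = -(839/661)    [QR: 661 ≡ 1 mod 4, sign kept]
  = -(178/661)    [839 ≡ 178 mod 661]
  = (89/661)    [661 ≡ 5 mod 8 ⇒ (2/661) = -1]
  = (661/89)    [QR: 89 ≡ 1 mod 4, sign kept]
  = (38/89)    [661 ≡ 38 mod 89]
  = (19/89)    [89 ≡ 1 mod 8 ⇒ (2/89) = +1]
  = (89/19)    [QR: 89 ≡ 1 mod 4, sign kept]
  = (13/19)    [89 ≡ 13 mod 19]
  = (19/13)    [QR: 13 ≡ 1 mod 4, sign kept]
  = (6/13)    [19 ≡ 6 mod 13]
  = -(3/13)    [13 ≡ 5 mod 8 ⇒ (2/13) = -1]
  = -(13/3)    [QR: 13 ≡ 1 mod 4, sign kept]
  = -(1/3)    [13 ≡ 1 mod 3]
  = -1    [(1/3) = 1]
The Legendre symbol is -1, so x^2 ≡ -1500 (mod 839) has no solution.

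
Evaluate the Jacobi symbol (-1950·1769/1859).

By multiplicativity, (-1950·1769/1859) = (-1950/1859)·(1769/1859).
First factor (-1950/1859):
(-1950/1859)
  = (1768/1859)    [-1950 ≡ 1768 mod 1859]
  = -(221/1859)    [1859 ≡ 3 mod 8 ⇒ (2/1859)^3 = -1]
  = -(1859/221)    [QR: 221 ≡ 1 mod 4, sign kept]
  = -(91/221)    [1859 ≡ 91 mod 221]
  = -(221/91)    [QR: 221 ≡ 1 mod 4, sign kept]
  = -(39/91)    [221 ≡ 39 mod 91]
  = (91/39)    [QR: both ≡ 3 mod 4, sign flips]
  = (13/39)    [91 ≡ 13 mod 39]
  = (39/13)    [QR: 13 ≡ 1 mod 4, sign kept]
  = (0/13)    [39 ≡ 0 mod 13]
  = 0    [numerator 0, gcd > 1]
Second factor (1769/1859):
(1769/1859)
  = (1859/1769)    [QR: 1769 ≡ 1 mod 4, sign kept]
  = (90/1769)    [1859 ≡ 90 mod 1769]
  = (45/1769)    [1769 ≡ 1 mod 8 ⇒ (2/1769) = +1]
  = (1769/45)    [QR: 45 ≡ 1 mod 4, sign kept]
  = (14/45)    [1769 ≡ 14 mod 45]
  = -(7/45)    [45 ≡ 5 mod 8 ⇒ (2/45) = -1]
  = -(45/7)    [QR: 45 ≡ 1 mod 4, sign kept]
  = -(3/7)    [45 ≡ 3 mod 7]
  = (7/3)    [QR: both ≡ 3 mod 4, sign flips]
  = (1/3)    [7 ≡ 1 mod 3]
  = 1    [(1/3) = 1]
Product: (0)·(1) = 0.

0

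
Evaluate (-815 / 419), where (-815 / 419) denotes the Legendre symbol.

(-815 / 419)
  = -(815 / 419)    [419 ≡ 3 mod 4 ⇒ (-1 / 419) = -1]
  = -(396 / 419)    [815 ≡ 396 mod 419]
  = -(99 / 419)    [419 ≡ 3 mod 8 ⇒ (2 / 419)^2 = +1]
  = (419 / 99)    [QR: both ≡ 3 mod 4, sign flips]
  = (23 / 99)    [419 ≡ 23 mod 99]
  = -(99 / 23)    [QR: both ≡ 3 mod 4, sign flips]
  = -(7 / 23)    [99 ≡ 7 mod 23]
  = (23 / 7)    [QR: both ≡ 3 mod 4, sign flips]
  = (2 / 7)    [23 ≡ 2 mod 7]
  = (1 / 7)    [7 ≡ 7 mod 8 ⇒ (2 / 7) = +1]
  = 1    [(1 / 7) = 1]

1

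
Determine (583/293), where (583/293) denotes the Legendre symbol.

-1

Reduce the numerator: 583 ≡ 290 (mod 293), so (583/293) = (290/293).
Factor out 2: 290 = 2·145. Since 293 ≡ 5 (mod 8), (2/293) = -1. Now have -(145/293).
145 ≡ 1 (mod 4), so quadratic reciprocity gives (145/293) = (293/145). Reduce: 293 ≡ 3 (mod 145). Now have -(3/145).
145 ≡ 1 (mod 4), so quadratic reciprocity gives (3/145) = (145/3). Reduce: 145 ≡ 1 (mod 3). Now have -(1/3).
(1/3) = 1. Collecting the sign factors: -1.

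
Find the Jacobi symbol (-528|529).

(-528|529)
  = (1|529)    [-528 ≡ 1 mod 529]
  = 1    [(1|529) = 1]

1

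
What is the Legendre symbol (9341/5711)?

(9341/5711)
  = (3630/5711)    [9341 ≡ 3630 mod 5711]
  = (1815/5711)    [5711 ≡ 7 mod 8 ⇒ (2/5711) = +1]
  = -(5711/1815)    [QR: both ≡ 3 mod 4, sign flips]
  = -(266/1815)    [5711 ≡ 266 mod 1815]
  = -(133/1815)    [1815 ≡ 7 mod 8 ⇒ (2/1815) = +1]
  = -(1815/133)    [QR: 133 ≡ 1 mod 4, sign kept]
  = -(86/133)    [1815 ≡ 86 mod 133]
  = (43/133)    [133 ≡ 5 mod 8 ⇒ (2/133) = -1]
  = (133/43)    [QR: 133 ≡ 1 mod 4, sign kept]
  = (4/43)    [133 ≡ 4 mod 43]
  = (1/43)    [43 ≡ 3 mod 8 ⇒ (2/43)^2 = +1]
  = 1    [(1/43) = 1]

1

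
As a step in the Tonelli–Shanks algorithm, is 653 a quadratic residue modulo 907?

no

(653|907)
  = (907|653)    [QR: 653 ≡ 1 mod 4, sign kept]
  = (254|653)    [907 ≡ 254 mod 653]
  = -(127|653)    [653 ≡ 5 mod 8 ⇒ (2|653) = -1]
  = -(653|127)    [QR: 653 ≡ 1 mod 4, sign kept]
  = -(18|127)    [653 ≡ 18 mod 127]
  = -(9|127)    [127 ≡ 7 mod 8 ⇒ (2|127) = +1]
  = -(127|9)    [QR: 9 ≡ 1 mod 4, sign kept]
  = -(1|9)    [127 ≡ 1 mod 9]
  = -1    [(1|9) = 1]
The Legendre symbol is -1, so x^2 ≡ 653 (mod 907) has no solution.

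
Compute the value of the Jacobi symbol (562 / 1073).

Factor out 2: 562 = 2·281. Since 1073 ≡ 1 (mod 8), (2 / 1073) = +1. Now have (281 / 1073).
281 ≡ 1 (mod 4), so quadratic reciprocity gives (281 / 1073) = (1073 / 281). Reduce: 1073 ≡ 230 (mod 281). Now have (230 / 281).
Factor out 2: 230 = 2·115. Since 281 ≡ 1 (mod 8), (2 / 281) = +1. Now have (115 / 281).
281 ≡ 1 (mod 4), so quadratic reciprocity gives (115 / 281) = (281 / 115). Reduce: 281 ≡ 51 (mod 115). Now have (51 / 115).
Both 51 ≡ 3 and 115 ≡ 3 (mod 4), so reciprocity gives (51 / 115) = -(115 / 51). Reduce: 115 ≡ 13 (mod 51). Now have -(13 / 51).
13 ≡ 1 (mod 4), so quadratic reciprocity gives (13 / 51) = (51 / 13). Reduce: 51 ≡ 12 (mod 13). Now have -(12 / 13).
Factor out 2: 12 = 2^2·3. Since 13 ≡ 5 (mod 8), (2 / 13) = -1, and (2 / 13)^2 = +1. Now have -(3 / 13).
13 ≡ 1 (mod 4), so quadratic reciprocity gives (3 / 13) = (13 / 3). Reduce: 13 ≡ 1 (mod 3). Now have -(1 / 3).
(1 / 3) = 1. Collecting the sign factors: -1.

-1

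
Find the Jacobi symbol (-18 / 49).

(-18 / 49)
  = (31 / 49)    [-18 ≡ 31 mod 49]
  = (49 / 31)    [QR: 49 ≡ 1 mod 4, sign kept]
  = (18 / 31)    [49 ≡ 18 mod 31]
  = (9 / 31)    [31 ≡ 7 mod 8 ⇒ (2 / 31) = +1]
  = (31 / 9)    [QR: 9 ≡ 1 mod 4, sign kept]
  = (4 / 9)    [31 ≡ 4 mod 9]
  = (1 / 9)    [9 ≡ 1 mod 8 ⇒ (2 / 9)^2 = +1]
  = 1    [(1 / 9) = 1]

1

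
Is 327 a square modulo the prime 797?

no

797 ≡ 1 (mod 4), so quadratic reciprocity gives (327|797) = (797|327). Reduce: 797 ≡ 143 (mod 327). Now have (143|327).
Both 143 ≡ 3 and 327 ≡ 3 (mod 4), so reciprocity gives (143|327) = -(327|143). Reduce: 327 ≡ 41 (mod 143). Now have -(41|143).
41 ≡ 1 (mod 4), so quadratic reciprocity gives (41|143) = (143|41). Reduce: 143 ≡ 20 (mod 41). Now have -(20|41).
Factor out 2: 20 = 2^2·5. Since 41 ≡ 1 (mod 8), (2|41) = +1, and (2|41)^2 = +1. Now have -(5|41).
5 ≡ 1 (mod 4), so quadratic reciprocity gives (5|41) = (41|5). Reduce: 41 ≡ 1 (mod 5). Now have -(1|5).
(1|5) = 1. Collecting the sign factors: -1.
(327|797) = -1, and 797 is prime, so 327 is not a quadratic residue mod 797.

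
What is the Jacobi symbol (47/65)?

1

65 ≡ 1 (mod 4), so quadratic reciprocity gives (47/65) = (65/47). Reduce: 65 ≡ 18 (mod 47). Now have (18/47).
Factor out 2: 18 = 2·9. Since 47 ≡ 7 (mod 8), (2/47) = +1. Now have (9/47).
9 ≡ 1 (mod 4), so quadratic reciprocity gives (9/47) = (47/9). Reduce: 47 ≡ 2 (mod 9). Now have (2/9).
Factor out 2: 2 = 2. Since 9 ≡ 1 (mod 8), (2/9) = +1. Now have (1/9).
(1/9) = 1. Collecting the sign factors: 1.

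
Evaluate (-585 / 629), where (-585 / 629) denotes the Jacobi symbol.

-1

Reduce the numerator: -585 ≡ 44 (mod 629), so (-585 / 629) = (44 / 629).
Factor out 2: 44 = 2^2·11. Since 629 ≡ 5 (mod 8), (2 / 629) = -1, and (2 / 629)^2 = +1. Now have (11 / 629).
629 ≡ 1 (mod 4), so quadratic reciprocity gives (11 / 629) = (629 / 11). Reduce: 629 ≡ 2 (mod 11). Now have (2 / 11).
Factor out 2: 2 = 2. Since 11 ≡ 3 (mod 8), (2 / 11) = -1. Now have -(1 / 11).
(1 / 11) = 1. Collecting the sign factors: -1.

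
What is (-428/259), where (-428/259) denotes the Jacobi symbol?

Pull out -1: (-428/259) = (-1/259)·(428/259). Since 259 ≡ 3 (mod 4), (-1/259) = -1. Now have -(428/259).
Reduce the numerator: 428 ≡ 169 (mod 259), so (428/259) = (169/259).
169 ≡ 1 (mod 4), so quadratic reciprocity gives (169/259) = (259/169). Reduce: 259 ≡ 90 (mod 169). Now have -(90/169).
Factor out 2: 90 = 2·45. Since 169 ≡ 1 (mod 8), (2/169) = +1. Now have -(45/169).
45 ≡ 1 (mod 4), so quadratic reciprocity gives (45/169) = (169/45). Reduce: 169 ≡ 34 (mod 45). Now have -(34/45).
Factor out 2: 34 = 2·17. Since 45 ≡ 5 (mod 8), (2/45) = -1. Now have (17/45).
17 ≡ 1 (mod 4), so quadratic reciprocity gives (17/45) = (45/17). Reduce: 45 ≡ 11 (mod 17). Now have (11/17).
17 ≡ 1 (mod 4), so quadratic reciprocity gives (11/17) = (17/11). Reduce: 17 ≡ 6 (mod 11). Now have (6/11).
Factor out 2: 6 = 2·3. Since 11 ≡ 3 (mod 8), (2/11) = -1. Now have -(3/11).
Both 3 ≡ 3 and 11 ≡ 3 (mod 4), so reciprocity gives (3/11) = -(11/3). Reduce: 11 ≡ 2 (mod 3). Now have (2/3).
Factor out 2: 2 = 2. Since 3 ≡ 3 (mod 8), (2/3) = -1. Now have -(1/3).
(1/3) = 1. Collecting the sign factors: -1.

-1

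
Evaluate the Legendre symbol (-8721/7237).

-1

Pull out -1: (-8721/7237) = (-1/7237)·(8721/7237). Since 7237 ≡ 1 (mod 4), (-1/7237) = +1. Now have (8721/7237).
Reduce the numerator: 8721 ≡ 1484 (mod 7237), so (8721/7237) = (1484/7237).
Factor out 2: 1484 = 2^2·371. Since 7237 ≡ 5 (mod 8), (2/7237) = -1, and (2/7237)^2 = +1. Now have (371/7237).
7237 ≡ 1 (mod 4), so quadratic reciprocity gives (371/7237) = (7237/371). Reduce: 7237 ≡ 188 (mod 371). Now have (188/371).
Factor out 2: 188 = 2^2·47. Since 371 ≡ 3 (mod 8), (2/371) = -1, and (2/371)^2 = +1. Now have (47/371).
Both 47 ≡ 3 and 371 ≡ 3 (mod 4), so reciprocity gives (47/371) = -(371/47). Reduce: 371 ≡ 42 (mod 47). Now have -(42/47).
Factor out 2: 42 = 2·21. Since 47 ≡ 7 (mod 8), (2/47) = +1. Now have -(21/47).
21 ≡ 1 (mod 4), so quadratic reciprocity gives (21/47) = (47/21). Reduce: 47 ≡ 5 (mod 21). Now have -(5/21).
5 ≡ 1 (mod 4), so quadratic reciprocity gives (5/21) = (21/5). Reduce: 21 ≡ 1 (mod 5). Now have -(1/5).
(1/5) = 1. Collecting the sign factors: -1.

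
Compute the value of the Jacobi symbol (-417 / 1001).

(-417 / 1001)
  = (417 / 1001)    [1001 ≡ 1 mod 4 ⇒ (-1 / 1001) = +1]
  = (1001 / 417)    [QR: 417 ≡ 1 mod 4, sign kept]
  = (167 / 417)    [1001 ≡ 167 mod 417]
  = (417 / 167)    [QR: 417 ≡ 1 mod 4, sign kept]
  = (83 / 167)    [417 ≡ 83 mod 167]
  = -(167 / 83)    [QR: both ≡ 3 mod 4, sign flips]
  = -(1 / 83)    [167 ≡ 1 mod 83]
  = -1    [(1 / 83) = 1]

-1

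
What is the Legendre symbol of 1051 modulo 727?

1

Reduce the numerator: 1051 ≡ 324 (mod 727), so (1051/727) = (324/727).
Factor out 2: 324 = 2^2·81. Since 727 ≡ 7 (mod 8), (2/727) = +1, and (2/727)^2 = +1. Now have (81/727).
81 ≡ 1 (mod 4), so quadratic reciprocity gives (81/727) = (727/81). Reduce: 727 ≡ 79 (mod 81). Now have (79/81).
81 ≡ 1 (mod 4), so quadratic reciprocity gives (79/81) = (81/79). Reduce: 81 ≡ 2 (mod 79). Now have (2/79).
Factor out 2: 2 = 2. Since 79 ≡ 7 (mod 8), (2/79) = +1. Now have (1/79).
(1/79) = 1. Collecting the sign factors: 1.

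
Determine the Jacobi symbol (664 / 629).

-1

(664 / 629)
  = (35 / 629)    [664 ≡ 35 mod 629]
  = (629 / 35)    [QR: 629 ≡ 1 mod 4, sign kept]
  = (34 / 35)    [629 ≡ 34 mod 35]
  = -(17 / 35)    [35 ≡ 3 mod 8 ⇒ (2 / 35) = -1]
  = -(35 / 17)    [QR: 17 ≡ 1 mod 4, sign kept]
  = -(1 / 17)    [35 ≡ 1 mod 17]
  = -1    [(1 / 17) = 1]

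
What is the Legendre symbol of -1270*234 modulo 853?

By multiplicativity, (-1270·234/853) = (-1270/853)·(234/853).
First factor (-1270/853):
Reduce the numerator: -1270 ≡ 436 (mod 853), so (-1270/853) = (436/853).
Factor out 2: 436 = 2^2·109. Since 853 ≡ 5 (mod 8), (2/853) = -1, and (2/853)^2 = +1. Now have (109/853).
109 ≡ 1 (mod 4), so quadratic reciprocity gives (109/853) = (853/109). Reduce: 853 ≡ 90 (mod 109). Now have (90/109).
Factor out 2: 90 = 2·45. Since 109 ≡ 5 (mod 8), (2/109) = -1. Now have -(45/109).
45 ≡ 1 (mod 4), so quadratic reciprocity gives (45/109) = (109/45). Reduce: 109 ≡ 19 (mod 45). Now have -(19/45).
45 ≡ 1 (mod 4), so quadratic reciprocity gives (19/45) = (45/19). Reduce: 45 ≡ 7 (mod 19). Now have -(7/19).
Both 7 ≡ 3 and 19 ≡ 3 (mod 4), so reciprocity gives (7/19) = -(19/7). Reduce: 19 ≡ 5 (mod 7). Now have (5/7).
5 ≡ 1 (mod 4), so quadratic reciprocity gives (5/7) = (7/5). Reduce: 7 ≡ 2 (mod 5). Now have (2/5).
Factor out 2: 2 = 2. Since 5 ≡ 5 (mod 8), (2/5) = -1. Now have -(1/5).
(1/5) = 1. Collecting the sign factors: -1.
Second factor (234/853):
Factor out 2: 234 = 2·117. Since 853 ≡ 5 (mod 8), (2/853) = -1. Now have -(117/853).
117 ≡ 1 (mod 4), so quadratic reciprocity gives (117/853) = (853/117). Reduce: 853 ≡ 34 (mod 117). Now have -(34/117).
Factor out 2: 34 = 2·17. Since 117 ≡ 5 (mod 8), (2/117) = -1. Now have (17/117).
17 ≡ 1 (mod 4), so quadratic reciprocity gives (17/117) = (117/17). Reduce: 117 ≡ 15 (mod 17). Now have (15/17).
17 ≡ 1 (mod 4), so quadratic reciprocity gives (15/17) = (17/15). Reduce: 17 ≡ 2 (mod 15). Now have (2/15).
Factor out 2: 2 = 2. Since 15 ≡ 7 (mod 8), (2/15) = +1. Now have (1/15).
(1/15) = 1. Collecting the sign factors: 1.
Product: (-1)·(1) = -1.

-1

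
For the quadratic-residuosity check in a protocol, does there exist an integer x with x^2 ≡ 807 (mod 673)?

(807/673)
  = (134/673)    [807 ≡ 134 mod 673]
  = (67/673)    [673 ≡ 1 mod 8 ⇒ (2/673) = +1]
  = (673/67)    [QR: 673 ≡ 1 mod 4, sign kept]
  = (3/67)    [673 ≡ 3 mod 67]
  = -(67/3)    [QR: both ≡ 3 mod 4, sign flips]
  = -(1/3)    [67 ≡ 1 mod 3]
  = -1    [(1/3) = 1]
The Legendre symbol is -1, so x^2 ≡ 807 (mod 673) has no solution.

no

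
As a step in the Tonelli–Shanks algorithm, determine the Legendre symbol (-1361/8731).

(-1361/8731)
  = -(1361/8731)    [8731 ≡ 3 mod 4 ⇒ (-1/8731) = -1]
  = -(8731/1361)    [QR: 1361 ≡ 1 mod 4, sign kept]
  = -(565/1361)    [8731 ≡ 565 mod 1361]
  = -(1361/565)    [QR: 565 ≡ 1 mod 4, sign kept]
  = -(231/565)    [1361 ≡ 231 mod 565]
  = -(565/231)    [QR: 565 ≡ 1 mod 4, sign kept]
  = -(103/231)    [565 ≡ 103 mod 231]
  = (231/103)    [QR: both ≡ 3 mod 4, sign flips]
  = (25/103)    [231 ≡ 25 mod 103]
  = (103/25)    [QR: 25 ≡ 1 mod 4, sign kept]
  = (3/25)    [103 ≡ 3 mod 25]
  = (25/3)    [QR: 25 ≡ 1 mod 4, sign kept]
  = (1/3)    [25 ≡ 1 mod 3]
  = 1    [(1/3) = 1]

1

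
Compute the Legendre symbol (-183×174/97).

-1

By multiplicativity, (-183·174/97) = (-183/97)·(174/97).
First factor (-183/97):
Pull out -1: (-183/97) = (-1/97)·(183/97). Since 97 ≡ 1 (mod 4), (-1/97) = +1. Now have (183/97).
Reduce the numerator: 183 ≡ 86 (mod 97), so (183/97) = (86/97).
Factor out 2: 86 = 2·43. Since 97 ≡ 1 (mod 8), (2/97) = +1. Now have (43/97).
97 ≡ 1 (mod 4), so quadratic reciprocity gives (43/97) = (97/43). Reduce: 97 ≡ 11 (mod 43). Now have (11/43).
Both 11 ≡ 3 and 43 ≡ 3 (mod 4), so reciprocity gives (11/43) = -(43/11). Reduce: 43 ≡ 10 (mod 11). Now have -(10/11).
Factor out 2: 10 = 2·5. Since 11 ≡ 3 (mod 8), (2/11) = -1. Now have (5/11).
5 ≡ 1 (mod 4), so quadratic reciprocity gives (5/11) = (11/5). Reduce: 11 ≡ 1 (mod 5). Now have (1/5).
(1/5) = 1. Collecting the sign factors: 1.
Second factor (174/97):
Reduce the numerator: 174 ≡ 77 (mod 97), so (174/97) = (77/97).
77 ≡ 1 (mod 4), so quadratic reciprocity gives (77/97) = (97/77). Reduce: 97 ≡ 20 (mod 77). Now have (20/77).
Factor out 2: 20 = 2^2·5. Since 77 ≡ 5 (mod 8), (2/77) = -1, and (2/77)^2 = +1. Now have (5/77).
5 ≡ 1 (mod 4), so quadratic reciprocity gives (5/77) = (77/5). Reduce: 77 ≡ 2 (mod 5). Now have (2/5).
Factor out 2: 2 = 2. Since 5 ≡ 5 (mod 8), (2/5) = -1. Now have -(1/5).
(1/5) = 1. Collecting the sign factors: -1.
Product: (1)·(-1) = -1.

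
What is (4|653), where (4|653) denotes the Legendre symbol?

(4|653)
  = (1|653)    [653 ≡ 5 mod 8 ⇒ (2|653)^2 = +1]
  = 1    [(1|653) = 1]

1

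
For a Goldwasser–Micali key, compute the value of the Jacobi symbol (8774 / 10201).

Factor out 2: 8774 = 2·4387. Since 10201 ≡ 1 (mod 8), (2 / 10201) = +1. Now have (4387 / 10201).
10201 ≡ 1 (mod 4), so quadratic reciprocity gives (4387 / 10201) = (10201 / 4387). Reduce: 10201 ≡ 1427 (mod 4387). Now have (1427 / 4387).
Both 1427 ≡ 3 and 4387 ≡ 3 (mod 4), so reciprocity gives (1427 / 4387) = -(4387 / 1427). Reduce: 4387 ≡ 106 (mod 1427). Now have -(106 / 1427).
Factor out 2: 106 = 2·53. Since 1427 ≡ 3 (mod 8), (2 / 1427) = -1. Now have (53 / 1427).
53 ≡ 1 (mod 4), so quadratic reciprocity gives (53 / 1427) = (1427 / 53). Reduce: 1427 ≡ 49 (mod 53). Now have (49 / 53).
49 ≡ 1 (mod 4), so quadratic reciprocity gives (49 / 53) = (53 / 49). Reduce: 53 ≡ 4 (mod 49). Now have (4 / 49).
Factor out 2: 4 = 2^2. Since 49 ≡ 1 (mod 8), (2 / 49) = +1, and (2 / 49)^2 = +1. Now have (1 / 49).
(1 / 49) = 1. Collecting the sign factors: 1.

1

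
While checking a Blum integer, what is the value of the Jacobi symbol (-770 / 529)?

1

Reduce the numerator: -770 ≡ 288 (mod 529), so (-770 / 529) = (288 / 529).
Factor out 2: 288 = 2^5·9. Since 529 ≡ 1 (mod 8), (2 / 529) = +1, and (2 / 529)^5 = +1. Now have (9 / 529).
9 ≡ 1 (mod 4), so quadratic reciprocity gives (9 / 529) = (529 / 9). Reduce: 529 ≡ 7 (mod 9). Now have (7 / 9).
9 ≡ 1 (mod 4), so quadratic reciprocity gives (7 / 9) = (9 / 7). Reduce: 9 ≡ 2 (mod 7). Now have (2 / 7).
Factor out 2: 2 = 2. Since 7 ≡ 7 (mod 8), (2 / 7) = +1. Now have (1 / 7).
(1 / 7) = 1. Collecting the sign factors: 1.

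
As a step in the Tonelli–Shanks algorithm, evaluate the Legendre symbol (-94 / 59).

-1

Pull out -1: (-94 / 59) = (-1 / 59)·(94 / 59). Since 59 ≡ 3 (mod 4), (-1 / 59) = -1. Now have -(94 / 59).
Reduce the numerator: 94 ≡ 35 (mod 59), so (94 / 59) = (35 / 59).
Both 35 ≡ 3 and 59 ≡ 3 (mod 4), so reciprocity gives (35 / 59) = -(59 / 35). Reduce: 59 ≡ 24 (mod 35). Now have (24 / 35).
Factor out 2: 24 = 2^3·3. Since 35 ≡ 3 (mod 8), (2 / 35) = -1, and (2 / 35)^3 = -1. Now have -(3 / 35).
Both 3 ≡ 3 and 35 ≡ 3 (mod 4), so reciprocity gives (3 / 35) = -(35 / 3). Reduce: 35 ≡ 2 (mod 3). Now have (2 / 3).
Factor out 2: 2 = 2. Since 3 ≡ 3 (mod 8), (2 / 3) = -1. Now have -(1 / 3).
(1 / 3) = 1. Collecting the sign factors: -1.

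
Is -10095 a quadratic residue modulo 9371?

yes

Reduce the numerator: -10095 ≡ 8647 (mod 9371), so (-10095/9371) = (8647/9371).
Both 8647 ≡ 3 and 9371 ≡ 3 (mod 4), so reciprocity gives (8647/9371) = -(9371/8647). Reduce: 9371 ≡ 724 (mod 8647). Now have -(724/8647).
Factor out 2: 724 = 2^2·181. Since 8647 ≡ 7 (mod 8), (2/8647) = +1, and (2/8647)^2 = +1. Now have -(181/8647).
181 ≡ 1 (mod 4), so quadratic reciprocity gives (181/8647) = (8647/181). Reduce: 8647 ≡ 140 (mod 181). Now have -(140/181).
Factor out 2: 140 = 2^2·35. Since 181 ≡ 5 (mod 8), (2/181) = -1, and (2/181)^2 = +1. Now have -(35/181).
181 ≡ 1 (mod 4), so quadratic reciprocity gives (35/181) = (181/35). Reduce: 181 ≡ 6 (mod 35). Now have -(6/35).
Factor out 2: 6 = 2·3. Since 35 ≡ 3 (mod 8), (2/35) = -1. Now have (3/35).
Both 3 ≡ 3 and 35 ≡ 3 (mod 4), so reciprocity gives (3/35) = -(35/3). Reduce: 35 ≡ 2 (mod 3). Now have -(2/3).
Factor out 2: 2 = 2. Since 3 ≡ 3 (mod 8), (2/3) = -1. Now have (1/3).
(1/3) = 1. Collecting the sign factors: 1.
The Legendre symbol is 1, so x^2 ≡ -10095 (mod 9371) has solution.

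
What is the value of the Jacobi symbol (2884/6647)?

(2884/6647)
  = (721/6647)    [6647 ≡ 7 mod 8 ⇒ (2/6647)^2 = +1]
  = (6647/721)    [QR: 721 ≡ 1 mod 4, sign kept]
  = (158/721)    [6647 ≡ 158 mod 721]
  = (79/721)    [721 ≡ 1 mod 8 ⇒ (2/721) = +1]
  = (721/79)    [QR: 721 ≡ 1 mod 4, sign kept]
  = (10/79)    [721 ≡ 10 mod 79]
  = (5/79)    [79 ≡ 7 mod 8 ⇒ (2/79) = +1]
  = (79/5)    [QR: 5 ≡ 1 mod 4, sign kept]
  = (4/5)    [79 ≡ 4 mod 5]
  = (1/5)    [5 ≡ 5 mod 8 ⇒ (2/5)^2 = +1]
  = 1    [(1/5) = 1]

1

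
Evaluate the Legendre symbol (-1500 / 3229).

(-1500 / 3229)
  = (1500 / 3229)    [3229 ≡ 1 mod 4 ⇒ (-1 / 3229) = +1]
  = (375 / 3229)    [3229 ≡ 5 mod 8 ⇒ (2 / 3229)^2 = +1]
  = (3229 / 375)    [QR: 3229 ≡ 1 mod 4, sign kept]
  = (229 / 375)    [3229 ≡ 229 mod 375]
  = (375 / 229)    [QR: 229 ≡ 1 mod 4, sign kept]
  = (146 / 229)    [375 ≡ 146 mod 229]
  = -(73 / 229)    [229 ≡ 5 mod 8 ⇒ (2 / 229) = -1]
  = -(229 / 73)    [QR: 73 ≡ 1 mod 4, sign kept]
  = -(10 / 73)    [229 ≡ 10 mod 73]
  = -(5 / 73)    [73 ≡ 1 mod 8 ⇒ (2 / 73) = +1]
  = -(73 / 5)    [QR: 5 ≡ 1 mod 4, sign kept]
  = -(3 / 5)    [73 ≡ 3 mod 5]
  = -(5 / 3)    [QR: 5 ≡ 1 mod 4, sign kept]
  = -(2 / 3)    [5 ≡ 2 mod 3]
  = (1 / 3)    [3 ≡ 3 mod 8 ⇒ (2 / 3) = -1]
  = 1    [(1 / 3) = 1]

1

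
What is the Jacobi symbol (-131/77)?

1

Reduce the numerator: -131 ≡ 23 (mod 77), so (-131/77) = (23/77).
77 ≡ 1 (mod 4), so quadratic reciprocity gives (23/77) = (77/23). Reduce: 77 ≡ 8 (mod 23). Now have (8/23).
Factor out 2: 8 = 2^3. Since 23 ≡ 7 (mod 8), (2/23) = +1, and (2/23)^3 = +1. Now have (1/23).
(1/23) = 1. Collecting the sign factors: 1.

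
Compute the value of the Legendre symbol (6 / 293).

1

(6 / 293)
  = -(3 / 293)    [293 ≡ 5 mod 8 ⇒ (2 / 293) = -1]
  = -(293 / 3)    [QR: 293 ≡ 1 mod 4, sign kept]
  = -(2 / 3)    [293 ≡ 2 mod 3]
  = (1 / 3)    [3 ≡ 3 mod 8 ⇒ (2 / 3) = -1]
  = 1    [(1 / 3) = 1]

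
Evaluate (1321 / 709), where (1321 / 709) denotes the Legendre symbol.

-1

(1321 / 709)
  = (612 / 709)    [1321 ≡ 612 mod 709]
  = (153 / 709)    [709 ≡ 5 mod 8 ⇒ (2 / 709)^2 = +1]
  = (709 / 153)    [QR: 153 ≡ 1 mod 4, sign kept]
  = (97 / 153)    [709 ≡ 97 mod 153]
  = (153 / 97)    [QR: 97 ≡ 1 mod 4, sign kept]
  = (56 / 97)    [153 ≡ 56 mod 97]
  = (7 / 97)    [97 ≡ 1 mod 8 ⇒ (2 / 97)^3 = +1]
  = (97 / 7)    [QR: 97 ≡ 1 mod 4, sign kept]
  = (6 / 7)    [97 ≡ 6 mod 7]
  = (3 / 7)    [7 ≡ 7 mod 8 ⇒ (2 / 7) = +1]
  = -(7 / 3)    [QR: both ≡ 3 mod 4, sign flips]
  = -(1 / 3)    [7 ≡ 1 mod 3]
  = -1    [(1 / 3) = 1]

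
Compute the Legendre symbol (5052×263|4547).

By multiplicativity, (5052·263|4547) = (5052|4547)·(263|4547).
First factor (5052|4547):
Reduce the numerator: 5052 ≡ 505 (mod 4547), so (5052|4547) = (505|4547).
505 ≡ 1 (mod 4), so quadratic reciprocity gives (505|4547) = (4547|505). Reduce: 4547 ≡ 2 (mod 505). Now have (2|505).
Factor out 2: 2 = 2. Since 505 ≡ 1 (mod 8), (2|505) = +1. Now have (1|505).
(1|505) = 1. Collecting the sign factors: 1.
Second factor (263|4547):
Both 263 ≡ 3 and 4547 ≡ 3 (mod 4), so reciprocity gives (263|4547) = -(4547|263). Reduce: 4547 ≡ 76 (mod 263). Now have -(76|263).
Factor out 2: 76 = 2^2·19. Since 263 ≡ 7 (mod 8), (2|263) = +1, and (2|263)^2 = +1. Now have -(19|263).
Both 19 ≡ 3 and 263 ≡ 3 (mod 4), so reciprocity gives (19|263) = -(263|19). Reduce: 263 ≡ 16 (mod 19). Now have (16|19).
Factor out 2: 16 = 2^4. Since 19 ≡ 3 (mod 8), (2|19) = -1, and (2|19)^4 = +1. Now have (1|19).
(1|19) = 1. Collecting the sign factors: 1.
Product: (1)·(1) = 1.

1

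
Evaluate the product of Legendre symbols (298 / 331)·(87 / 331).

-1

By multiplicativity, (298·87 / 331) = (298 / 331)·(87 / 331).
First factor (298 / 331):
(298 / 331)
  = -(149 / 331)    [331 ≡ 3 mod 8 ⇒ (2 / 331) = -1]
  = -(331 / 149)    [QR: 149 ≡ 1 mod 4, sign kept]
  = -(33 / 149)    [331 ≡ 33 mod 149]
  = -(149 / 33)    [QR: 33 ≡ 1 mod 4, sign kept]
  = -(17 / 33)    [149 ≡ 17 mod 33]
  = -(33 / 17)    [QR: 17 ≡ 1 mod 4, sign kept]
  = -(16 / 17)    [33 ≡ 16 mod 17]
  = -(1 / 17)    [17 ≡ 1 mod 8 ⇒ (2 / 17)^4 = +1]
  = -1    [(1 / 17) = 1]
Second factor (87 / 331):
(87 / 331)
  = -(331 / 87)    [QR: both ≡ 3 mod 4, sign flips]
  = -(70 / 87)    [331 ≡ 70 mod 87]
  = -(35 / 87)    [87 ≡ 7 mod 8 ⇒ (2 / 87) = +1]
  = (87 / 35)    [QR: both ≡ 3 mod 4, sign flips]
  = (17 / 35)    [87 ≡ 17 mod 35]
  = (35 / 17)    [QR: 17 ≡ 1 mod 4, sign kept]
  = (1 / 17)    [35 ≡ 1 mod 17]
  = 1    [(1 / 17) = 1]
Product: (-1)·(1) = -1.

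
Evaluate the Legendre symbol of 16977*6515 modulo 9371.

1

By multiplicativity, (16977·6515|9371) = (16977|9371)·(6515|9371).
First factor (16977|9371):
(16977|9371)
  = (7606|9371)    [16977 ≡ 7606 mod 9371]
  = -(3803|9371)    [9371 ≡ 3 mod 8 ⇒ (2|9371) = -1]
  = (9371|3803)    [QR: both ≡ 3 mod 4, sign flips]
  = (1765|3803)    [9371 ≡ 1765 mod 3803]
  = (3803|1765)    [QR: 1765 ≡ 1 mod 4, sign kept]
  = (273|1765)    [3803 ≡ 273 mod 1765]
  = (1765|273)    [QR: 273 ≡ 1 mod 4, sign kept]
  = (127|273)    [1765 ≡ 127 mod 273]
  = (273|127)    [QR: 273 ≡ 1 mod 4, sign kept]
  = (19|127)    [273 ≡ 19 mod 127]
  = -(127|19)    [QR: both ≡ 3 mod 4, sign flips]
  = -(13|19)    [127 ≡ 13 mod 19]
  = -(19|13)    [QR: 13 ≡ 1 mod 4, sign kept]
  = -(6|13)    [19 ≡ 6 mod 13]
  = (3|13)    [13 ≡ 5 mod 8 ⇒ (2|13) = -1]
  = (13|3)    [QR: 13 ≡ 1 mod 4, sign kept]
  = (1|3)    [13 ≡ 1 mod 3]
  = 1    [(1|3) = 1]
Second factor (6515|9371):
(6515|9371)
  = -(9371|6515)    [QR: both ≡ 3 mod 4, sign flips]
  = -(2856|6515)    [9371 ≡ 2856 mod 6515]
  = (357|6515)    [6515 ≡ 3 mod 8 ⇒ (2|6515)^3 = -1]
  = (6515|357)    [QR: 357 ≡ 1 mod 4, sign kept]
  = (89|357)    [6515 ≡ 89 mod 357]
  = (357|89)    [QR: 89 ≡ 1 mod 4, sign kept]
  = (1|89)    [357 ≡ 1 mod 89]
  = 1    [(1|89) = 1]
Product: (1)·(1) = 1.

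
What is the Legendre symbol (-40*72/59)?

-1

By multiplicativity, (-40·72/59) = (-40/59)·(72/59).
First factor (-40/59):
Reduce the numerator: -40 ≡ 19 (mod 59), so (-40/59) = (19/59).
Both 19 ≡ 3 and 59 ≡ 3 (mod 4), so reciprocity gives (19/59) = -(59/19). Reduce: 59 ≡ 2 (mod 19). Now have -(2/19).
Factor out 2: 2 = 2. Since 19 ≡ 3 (mod 8), (2/19) = -1. Now have (1/19).
(1/19) = 1. Collecting the sign factors: 1.
Second factor (72/59):
Reduce the numerator: 72 ≡ 13 (mod 59), so (72/59) = (13/59).
13 ≡ 1 (mod 4), so quadratic reciprocity gives (13/59) = (59/13). Reduce: 59 ≡ 7 (mod 13). Now have (7/13).
13 ≡ 1 (mod 4), so quadratic reciprocity gives (7/13) = (13/7). Reduce: 13 ≡ 6 (mod 7). Now have (6/7).
Factor out 2: 6 = 2·3. Since 7 ≡ 7 (mod 8), (2/7) = +1. Now have (3/7).
Both 3 ≡ 3 and 7 ≡ 3 (mod 4), so reciprocity gives (3/7) = -(7/3). Reduce: 7 ≡ 1 (mod 3). Now have -(1/3).
(1/3) = 1. Collecting the sign factors: -1.
Product: (1)·(-1) = -1.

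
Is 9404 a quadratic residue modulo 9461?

yes

Factor out 2: 9404 = 2^2·2351. Since 9461 ≡ 5 (mod 8), (2/9461) = -1, and (2/9461)^2 = +1. Now have (2351/9461).
9461 ≡ 1 (mod 4), so quadratic reciprocity gives (2351/9461) = (9461/2351). Reduce: 9461 ≡ 57 (mod 2351). Now have (57/2351).
57 ≡ 1 (mod 4), so quadratic reciprocity gives (57/2351) = (2351/57). Reduce: 2351 ≡ 14 (mod 57). Now have (14/57).
Factor out 2: 14 = 2·7. Since 57 ≡ 1 (mod 8), (2/57) = +1. Now have (7/57).
57 ≡ 1 (mod 4), so quadratic reciprocity gives (7/57) = (57/7). Reduce: 57 ≡ 1 (mod 7). Now have (1/7).
(1/7) = 1. Collecting the sign factors: 1.
(9404/9461) = 1, and 9461 is prime, so 9404 is a quadratic residue mod 9461.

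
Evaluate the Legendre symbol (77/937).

77 ≡ 1 (mod 4), so quadratic reciprocity gives (77/937) = (937/77). Reduce: 937 ≡ 13 (mod 77). Now have (13/77).
13 ≡ 1 (mod 4), so quadratic reciprocity gives (13/77) = (77/13). Reduce: 77 ≡ 12 (mod 13). Now have (12/13).
Factor out 2: 12 = 2^2·3. Since 13 ≡ 5 (mod 8), (2/13) = -1, and (2/13)^2 = +1. Now have (3/13).
13 ≡ 1 (mod 4), so quadratic reciprocity gives (3/13) = (13/3). Reduce: 13 ≡ 1 (mod 3). Now have (1/3).
(1/3) = 1. Collecting the sign factors: 1.

1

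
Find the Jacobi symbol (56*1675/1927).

-1

By multiplicativity, (56·1675/1927) = (56/1927)·(1675/1927).
First factor (56/1927):
(56/1927)
  = (7/1927)    [1927 ≡ 7 mod 8 ⇒ (2/1927)^3 = +1]
  = -(1927/7)    [QR: both ≡ 3 mod 4, sign flips]
  = -(2/7)    [1927 ≡ 2 mod 7]
  = -(1/7)    [7 ≡ 7 mod 8 ⇒ (2/7) = +1]
  = -1    [(1/7) = 1]
Second factor (1675/1927):
(1675/1927)
  = -(1927/1675)    [QR: both ≡ 3 mod 4, sign flips]
  = -(252/1675)    [1927 ≡ 252 mod 1675]
  = -(63/1675)    [1675 ≡ 3 mod 8 ⇒ (2/1675)^2 = +1]
  = (1675/63)    [QR: both ≡ 3 mod 4, sign flips]
  = (37/63)    [1675 ≡ 37 mod 63]
  = (63/37)    [QR: 37 ≡ 1 mod 4, sign kept]
  = (26/37)    [63 ≡ 26 mod 37]
  = -(13/37)    [37 ≡ 5 mod 8 ⇒ (2/37) = -1]
  = -(37/13)    [QR: 13 ≡ 1 mod 4, sign kept]
  = -(11/13)    [37 ≡ 11 mod 13]
  = -(13/11)    [QR: 13 ≡ 1 mod 4, sign kept]
  = -(2/11)    [13 ≡ 2 mod 11]
  = (1/11)    [11 ≡ 3 mod 8 ⇒ (2/11) = -1]
  = 1    [(1/11) = 1]
Product: (-1)·(1) = -1.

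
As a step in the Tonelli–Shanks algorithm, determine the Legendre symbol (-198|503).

(-198|503)
  = -(198|503)    [503 ≡ 3 mod 4 ⇒ (-1|503) = -1]
  = -(99|503)    [503 ≡ 7 mod 8 ⇒ (2|503) = +1]
  = (503|99)    [QR: both ≡ 3 mod 4, sign flips]
  = (8|99)    [503 ≡ 8 mod 99]
  = -(1|99)    [99 ≡ 3 mod 8 ⇒ (2|99)^3 = -1]
  = -1    [(1|99) = 1]

-1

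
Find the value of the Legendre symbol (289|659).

1

289 ≡ 1 (mod 4), so quadratic reciprocity gives (289|659) = (659|289). Reduce: 659 ≡ 81 (mod 289). Now have (81|289).
81 ≡ 1 (mod 4), so quadratic reciprocity gives (81|289) = (289|81). Reduce: 289 ≡ 46 (mod 81). Now have (46|81).
Factor out 2: 46 = 2·23. Since 81 ≡ 1 (mod 8), (2|81) = +1. Now have (23|81).
81 ≡ 1 (mod 4), so quadratic reciprocity gives (23|81) = (81|23). Reduce: 81 ≡ 12 (mod 23). Now have (12|23).
Factor out 2: 12 = 2^2·3. Since 23 ≡ 7 (mod 8), (2|23) = +1, and (2|23)^2 = +1. Now have (3|23).
Both 3 ≡ 3 and 23 ≡ 3 (mod 4), so reciprocity gives (3|23) = -(23|3). Reduce: 23 ≡ 2 (mod 3). Now have -(2|3).
Factor out 2: 2 = 2. Since 3 ≡ 3 (mod 8), (2|3) = -1. Now have (1|3).
(1|3) = 1. Collecting the sign factors: 1.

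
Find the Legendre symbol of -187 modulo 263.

-1

(-187|263)
  = (76|263)    [-187 ≡ 76 mod 263]
  = (19|263)    [263 ≡ 7 mod 8 ⇒ (2|263)^2 = +1]
  = -(263|19)    [QR: both ≡ 3 mod 4, sign flips]
  = -(16|19)    [263 ≡ 16 mod 19]
  = -(1|19)    [19 ≡ 3 mod 8 ⇒ (2|19)^4 = +1]
  = -1    [(1|19) = 1]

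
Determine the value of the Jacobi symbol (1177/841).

Reduce the numerator: 1177 ≡ 336 (mod 841), so (1177/841) = (336/841).
Factor out 2: 336 = 2^4·21. Since 841 ≡ 1 (mod 8), (2/841) = +1, and (2/841)^4 = +1. Now have (21/841).
21 ≡ 1 (mod 4), so quadratic reciprocity gives (21/841) = (841/21). Reduce: 841 ≡ 1 (mod 21). Now have (1/21).
(1/21) = 1. Collecting the sign factors: 1.

1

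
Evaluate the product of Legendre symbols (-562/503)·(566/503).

-1

By multiplicativity, (-562·566/503) = (-562/503)·(566/503).
First factor (-562/503):
Reduce the numerator: -562 ≡ 444 (mod 503), so (-562/503) = (444/503).
Factor out 2: 444 = 2^2·111. Since 503 ≡ 7 (mod 8), (2/503) = +1, and (2/503)^2 = +1. Now have (111/503).
Both 111 ≡ 3 and 503 ≡ 3 (mod 4), so reciprocity gives (111/503) = -(503/111). Reduce: 503 ≡ 59 (mod 111). Now have -(59/111).
Both 59 ≡ 3 and 111 ≡ 3 (mod 4), so reciprocity gives (59/111) = -(111/59). Reduce: 111 ≡ 52 (mod 59). Now have (52/59).
Factor out 2: 52 = 2^2·13. Since 59 ≡ 3 (mod 8), (2/59) = -1, and (2/59)^2 = +1. Now have (13/59).
13 ≡ 1 (mod 4), so quadratic reciprocity gives (13/59) = (59/13). Reduce: 59 ≡ 7 (mod 13). Now have (7/13).
13 ≡ 1 (mod 4), so quadratic reciprocity gives (7/13) = (13/7). Reduce: 13 ≡ 6 (mod 7). Now have (6/7).
Factor out 2: 6 = 2·3. Since 7 ≡ 7 (mod 8), (2/7) = +1. Now have (3/7).
Both 3 ≡ 3 and 7 ≡ 3 (mod 4), so reciprocity gives (3/7) = -(7/3). Reduce: 7 ≡ 1 (mod 3). Now have -(1/3).
(1/3) = 1. Collecting the sign factors: -1.
Second factor (566/503):
Reduce the numerator: 566 ≡ 63 (mod 503), so (566/503) = (63/503).
Both 63 ≡ 3 and 503 ≡ 3 (mod 4), so reciprocity gives (63/503) = -(503/63). Reduce: 503 ≡ 62 (mod 63). Now have -(62/63).
Factor out 2: 62 = 2·31. Since 63 ≡ 7 (mod 8), (2/63) = +1. Now have -(31/63).
Both 31 ≡ 3 and 63 ≡ 3 (mod 4), so reciprocity gives (31/63) = -(63/31). Reduce: 63 ≡ 1 (mod 31). Now have (1/31).
(1/31) = 1. Collecting the sign factors: 1.
Product: (-1)·(1) = -1.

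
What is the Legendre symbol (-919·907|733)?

-1

By multiplicativity, (-919·907|733) = (-919|733)·(907|733).
First factor (-919|733):
(-919|733)
  = (547|733)    [-919 ≡ 547 mod 733]
  = (733|547)    [QR: 733 ≡ 1 mod 4, sign kept]
  = (186|547)    [733 ≡ 186 mod 547]
  = -(93|547)    [547 ≡ 3 mod 8 ⇒ (2|547) = -1]
  = -(547|93)    [QR: 93 ≡ 1 mod 4, sign kept]
  = -(82|93)    [547 ≡ 82 mod 93]
  = (41|93)    [93 ≡ 5 mod 8 ⇒ (2|93) = -1]
  = (93|41)    [QR: 41 ≡ 1 mod 4, sign kept]
  = (11|41)    [93 ≡ 11 mod 41]
  = (41|11)    [QR: 41 ≡ 1 mod 4, sign kept]
  = (8|11)    [41 ≡ 8 mod 11]
  = -(1|11)    [11 ≡ 3 mod 8 ⇒ (2|11)^3 = -1]
  = -1    [(1|11) = 1]
Second factor (907|733):
(907|733)
  = (174|733)    [907 ≡ 174 mod 733]
  = -(87|733)    [733 ≡ 5 mod 8 ⇒ (2|733) = -1]
  = -(733|87)    [QR: 733 ≡ 1 mod 4, sign kept]
  = -(37|87)    [733 ≡ 37 mod 87]
  = -(87|37)    [QR: 37 ≡ 1 mod 4, sign kept]
  = -(13|37)    [87 ≡ 13 mod 37]
  = -(37|13)    [QR: 13 ≡ 1 mod 4, sign kept]
  = -(11|13)    [37 ≡ 11 mod 13]
  = -(13|11)    [QR: 13 ≡ 1 mod 4, sign kept]
  = -(2|11)    [13 ≡ 2 mod 11]
  = (1|11)    [11 ≡ 3 mod 8 ⇒ (2|11) = -1]
  = 1    [(1|11) = 1]
Product: (-1)·(1) = -1.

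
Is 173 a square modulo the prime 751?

(173/751)
  = (751/173)    [QR: 173 ≡ 1 mod 4, sign kept]
  = (59/173)    [751 ≡ 59 mod 173]
  = (173/59)    [QR: 173 ≡ 1 mod 4, sign kept]
  = (55/59)    [173 ≡ 55 mod 59]
  = -(59/55)    [QR: both ≡ 3 mod 4, sign flips]
  = -(4/55)    [59 ≡ 4 mod 55]
  = -(1/55)    [55 ≡ 7 mod 8 ⇒ (2/55)^2 = +1]
  = -1    [(1/55) = 1]
The Legendre symbol is -1, so x^2 ≡ 173 (mod 751) has no solution.

no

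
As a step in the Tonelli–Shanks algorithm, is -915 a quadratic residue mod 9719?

Pull out -1: (-915/9719) = (-1/9719)·(915/9719). Since 9719 ≡ 3 (mod 4), (-1/9719) = -1. Now have -(915/9719).
Both 915 ≡ 3 and 9719 ≡ 3 (mod 4), so reciprocity gives (915/9719) = -(9719/915). Reduce: 9719 ≡ 569 (mod 915). Now have (569/915).
569 ≡ 1 (mod 4), so quadratic reciprocity gives (569/915) = (915/569). Reduce: 915 ≡ 346 (mod 569). Now have (346/569).
Factor out 2: 346 = 2·173. Since 569 ≡ 1 (mod 8), (2/569) = +1. Now have (173/569).
173 ≡ 1 (mod 4), so quadratic reciprocity gives (173/569) = (569/173). Reduce: 569 ≡ 50 (mod 173). Now have (50/173).
Factor out 2: 50 = 2·25. Since 173 ≡ 5 (mod 8), (2/173) = -1. Now have -(25/173).
25 ≡ 1 (mod 4), so quadratic reciprocity gives (25/173) = (173/25). Reduce: 173 ≡ 23 (mod 25). Now have -(23/25).
25 ≡ 1 (mod 4), so quadratic reciprocity gives (23/25) = (25/23). Reduce: 25 ≡ 2 (mod 23). Now have -(2/23).
Factor out 2: 2 = 2. Since 23 ≡ 7 (mod 8), (2/23) = +1. Now have -(1/23).
(1/23) = 1. Collecting the sign factors: -1.
(-915/9719) = -1, and 9719 is prime, so -915 is not a quadratic residue mod 9719.

no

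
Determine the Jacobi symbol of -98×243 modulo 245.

By multiplicativity, (-98·243/245) = (-98/245)·(243/245).
First factor (-98/245):
Pull out -1: (-98/245) = (-1/245)·(98/245). Since 245 ≡ 1 (mod 4), (-1/245) = +1. Now have (98/245).
Factor out 2: 98 = 2·49. Since 245 ≡ 5 (mod 8), (2/245) = -1. Now have -(49/245).
49 ≡ 1 (mod 4), so quadratic reciprocity gives (49/245) = (245/49). Reduce: 245 ≡ 0 (mod 49). Now have -(0/49).
The numerator is now 0 with denominator 49 > 1: the symbol is 0.
Second factor (243/245):
245 ≡ 1 (mod 4), so quadratic reciprocity gives (243/245) = (245/243). Reduce: 245 ≡ 2 (mod 243). Now have (2/243).
Factor out 2: 2 = 2. Since 243 ≡ 3 (mod 8), (2/243) = -1. Now have -(1/243).
(1/243) = 1. Collecting the sign factors: -1.
Product: (0)·(-1) = 0.

0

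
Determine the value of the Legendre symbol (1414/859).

Reduce the numerator: 1414 ≡ 555 (mod 859), so (1414/859) = (555/859).
Both 555 ≡ 3 and 859 ≡ 3 (mod 4), so reciprocity gives (555/859) = -(859/555). Reduce: 859 ≡ 304 (mod 555). Now have -(304/555).
Factor out 2: 304 = 2^4·19. Since 555 ≡ 3 (mod 8), (2/555) = -1, and (2/555)^4 = +1. Now have -(19/555).
Both 19 ≡ 3 and 555 ≡ 3 (mod 4), so reciprocity gives (19/555) = -(555/19). Reduce: 555 ≡ 4 (mod 19). Now have (4/19).
Factor out 2: 4 = 2^2. Since 19 ≡ 3 (mod 8), (2/19) = -1, and (2/19)^2 = +1. Now have (1/19).
(1/19) = 1. Collecting the sign factors: 1.

1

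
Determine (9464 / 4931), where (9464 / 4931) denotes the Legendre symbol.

-1

Reduce the numerator: 9464 ≡ 4533 (mod 4931), so (9464 / 4931) = (4533 / 4931).
4533 ≡ 1 (mod 4), so quadratic reciprocity gives (4533 / 4931) = (4931 / 4533). Reduce: 4931 ≡ 398 (mod 4533). Now have (398 / 4533).
Factor out 2: 398 = 2·199. Since 4533 ≡ 5 (mod 8), (2 / 4533) = -1. Now have -(199 / 4533).
4533 ≡ 1 (mod 4), so quadratic reciprocity gives (199 / 4533) = (4533 / 199). Reduce: 4533 ≡ 155 (mod 199). Now have -(155 / 199).
Both 155 ≡ 3 and 199 ≡ 3 (mod 4), so reciprocity gives (155 / 199) = -(199 / 155). Reduce: 199 ≡ 44 (mod 155). Now have (44 / 155).
Factor out 2: 44 = 2^2·11. Since 155 ≡ 3 (mod 8), (2 / 155) = -1, and (2 / 155)^2 = +1. Now have (11 / 155).
Both 11 ≡ 3 and 155 ≡ 3 (mod 4), so reciprocity gives (11 / 155) = -(155 / 11). Reduce: 155 ≡ 1 (mod 11). Now have -(1 / 11).
(1 / 11) = 1. Collecting the sign factors: -1.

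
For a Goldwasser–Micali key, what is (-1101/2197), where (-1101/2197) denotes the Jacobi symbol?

(-1101/2197)
  = (1096/2197)    [-1101 ≡ 1096 mod 2197]
  = -(137/2197)    [2197 ≡ 5 mod 8 ⇒ (2/2197)^3 = -1]
  = -(2197/137)    [QR: 137 ≡ 1 mod 4, sign kept]
  = -(5/137)    [2197 ≡ 5 mod 137]
  = -(137/5)    [QR: 5 ≡ 1 mod 4, sign kept]
  = -(2/5)    [137 ≡ 2 mod 5]
  = (1/5)    [5 ≡ 5 mod 8 ⇒ (2/5) = -1]
  = 1    [(1/5) = 1]

1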